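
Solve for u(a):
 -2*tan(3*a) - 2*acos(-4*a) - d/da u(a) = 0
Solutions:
 u(a) = C1 - 2*a*acos(-4*a) - sqrt(1 - 16*a^2)/2 + 2*log(cos(3*a))/3


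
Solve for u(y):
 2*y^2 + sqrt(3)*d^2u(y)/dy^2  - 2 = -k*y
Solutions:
 u(y) = C1 + C2*y - sqrt(3)*k*y^3/18 - sqrt(3)*y^4/18 + sqrt(3)*y^2/3


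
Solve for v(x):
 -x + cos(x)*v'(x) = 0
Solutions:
 v(x) = C1 + Integral(x/cos(x), x)


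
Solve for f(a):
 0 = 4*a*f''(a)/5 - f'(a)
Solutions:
 f(a) = C1 + C2*a^(9/4)


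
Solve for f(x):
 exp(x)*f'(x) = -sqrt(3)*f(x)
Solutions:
 f(x) = C1*exp(sqrt(3)*exp(-x))


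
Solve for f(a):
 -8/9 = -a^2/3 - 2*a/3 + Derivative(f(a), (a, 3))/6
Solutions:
 f(a) = C1 + C2*a + C3*a^2 + a^5/30 + a^4/6 - 8*a^3/9


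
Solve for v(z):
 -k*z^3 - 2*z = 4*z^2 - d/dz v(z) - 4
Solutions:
 v(z) = C1 + k*z^4/4 + 4*z^3/3 + z^2 - 4*z


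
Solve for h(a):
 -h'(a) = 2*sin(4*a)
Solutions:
 h(a) = C1 + cos(4*a)/2


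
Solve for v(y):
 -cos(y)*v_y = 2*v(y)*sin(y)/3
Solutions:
 v(y) = C1*cos(y)^(2/3)


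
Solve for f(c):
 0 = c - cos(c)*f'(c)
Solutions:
 f(c) = C1 + Integral(c/cos(c), c)


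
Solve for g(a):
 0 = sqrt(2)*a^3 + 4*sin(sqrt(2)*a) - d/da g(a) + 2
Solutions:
 g(a) = C1 + sqrt(2)*a^4/4 + 2*a - 2*sqrt(2)*cos(sqrt(2)*a)


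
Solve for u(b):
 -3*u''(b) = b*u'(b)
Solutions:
 u(b) = C1 + C2*erf(sqrt(6)*b/6)


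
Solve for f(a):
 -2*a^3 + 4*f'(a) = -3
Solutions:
 f(a) = C1 + a^4/8 - 3*a/4


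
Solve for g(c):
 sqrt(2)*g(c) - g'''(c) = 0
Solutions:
 g(c) = C3*exp(2^(1/6)*c) + (C1*sin(2^(1/6)*sqrt(3)*c/2) + C2*cos(2^(1/6)*sqrt(3)*c/2))*exp(-2^(1/6)*c/2)


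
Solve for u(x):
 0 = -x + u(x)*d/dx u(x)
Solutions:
 u(x) = -sqrt(C1 + x^2)
 u(x) = sqrt(C1 + x^2)


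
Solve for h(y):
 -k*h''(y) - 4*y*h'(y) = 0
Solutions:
 h(y) = C1 + C2*sqrt(k)*erf(sqrt(2)*y*sqrt(1/k))


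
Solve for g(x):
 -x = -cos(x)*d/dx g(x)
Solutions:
 g(x) = C1 + Integral(x/cos(x), x)


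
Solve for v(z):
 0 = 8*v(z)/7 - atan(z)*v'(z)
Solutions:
 v(z) = C1*exp(8*Integral(1/atan(z), z)/7)


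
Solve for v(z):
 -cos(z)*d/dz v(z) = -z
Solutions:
 v(z) = C1 + Integral(z/cos(z), z)


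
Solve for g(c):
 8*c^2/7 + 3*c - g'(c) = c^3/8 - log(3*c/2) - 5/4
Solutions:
 g(c) = C1 - c^4/32 + 8*c^3/21 + 3*c^2/2 + c*log(c) + c/4 + c*log(3/2)


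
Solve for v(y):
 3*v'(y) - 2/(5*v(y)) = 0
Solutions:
 v(y) = -sqrt(C1 + 60*y)/15
 v(y) = sqrt(C1 + 60*y)/15


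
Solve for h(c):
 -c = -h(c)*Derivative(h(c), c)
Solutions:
 h(c) = -sqrt(C1 + c^2)
 h(c) = sqrt(C1 + c^2)


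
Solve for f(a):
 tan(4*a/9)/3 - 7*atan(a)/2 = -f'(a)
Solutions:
 f(a) = C1 + 7*a*atan(a)/2 - 7*log(a^2 + 1)/4 + 3*log(cos(4*a/9))/4


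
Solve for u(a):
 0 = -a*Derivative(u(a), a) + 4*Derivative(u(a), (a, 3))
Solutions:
 u(a) = C1 + Integral(C2*airyai(2^(1/3)*a/2) + C3*airybi(2^(1/3)*a/2), a)


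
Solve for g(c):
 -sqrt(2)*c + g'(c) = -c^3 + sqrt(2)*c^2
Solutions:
 g(c) = C1 - c^4/4 + sqrt(2)*c^3/3 + sqrt(2)*c^2/2


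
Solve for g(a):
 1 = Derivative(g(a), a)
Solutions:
 g(a) = C1 + a


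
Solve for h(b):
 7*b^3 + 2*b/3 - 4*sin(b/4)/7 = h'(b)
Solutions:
 h(b) = C1 + 7*b^4/4 + b^2/3 + 16*cos(b/4)/7


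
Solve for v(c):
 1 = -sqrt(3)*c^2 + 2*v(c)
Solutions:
 v(c) = sqrt(3)*c^2/2 + 1/2


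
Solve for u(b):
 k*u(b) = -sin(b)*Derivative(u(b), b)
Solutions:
 u(b) = C1*exp(k*(-log(cos(b) - 1) + log(cos(b) + 1))/2)


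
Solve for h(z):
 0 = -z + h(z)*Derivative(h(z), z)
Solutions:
 h(z) = -sqrt(C1 + z^2)
 h(z) = sqrt(C1 + z^2)


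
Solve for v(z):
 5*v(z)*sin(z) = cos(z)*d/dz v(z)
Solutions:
 v(z) = C1/cos(z)^5


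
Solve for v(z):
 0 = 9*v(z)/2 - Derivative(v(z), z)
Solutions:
 v(z) = C1*exp(9*z/2)


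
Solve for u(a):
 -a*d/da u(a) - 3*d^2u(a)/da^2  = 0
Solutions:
 u(a) = C1 + C2*erf(sqrt(6)*a/6)


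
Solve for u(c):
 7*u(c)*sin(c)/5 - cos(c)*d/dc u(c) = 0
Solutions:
 u(c) = C1/cos(c)^(7/5)


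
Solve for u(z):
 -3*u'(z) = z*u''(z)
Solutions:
 u(z) = C1 + C2/z^2


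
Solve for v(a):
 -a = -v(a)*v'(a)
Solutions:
 v(a) = -sqrt(C1 + a^2)
 v(a) = sqrt(C1 + a^2)


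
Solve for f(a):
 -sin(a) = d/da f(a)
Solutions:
 f(a) = C1 + cos(a)


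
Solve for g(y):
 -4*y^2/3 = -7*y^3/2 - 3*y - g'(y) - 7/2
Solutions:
 g(y) = C1 - 7*y^4/8 + 4*y^3/9 - 3*y^2/2 - 7*y/2


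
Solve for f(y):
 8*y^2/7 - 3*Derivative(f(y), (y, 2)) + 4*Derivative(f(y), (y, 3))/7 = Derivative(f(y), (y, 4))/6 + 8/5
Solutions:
 f(y) = C1 + C2*y + 2*y^4/63 + 32*y^3/1323 - 12688*y^2/46305 + (C3*sin(3*sqrt(82)*y/7) + C4*cos(3*sqrt(82)*y/7))*exp(12*y/7)


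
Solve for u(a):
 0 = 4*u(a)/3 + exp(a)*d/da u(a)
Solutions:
 u(a) = C1*exp(4*exp(-a)/3)


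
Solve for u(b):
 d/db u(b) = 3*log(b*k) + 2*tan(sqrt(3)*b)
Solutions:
 u(b) = C1 + 3*b*log(b*k) - 3*b - 2*sqrt(3)*log(cos(sqrt(3)*b))/3


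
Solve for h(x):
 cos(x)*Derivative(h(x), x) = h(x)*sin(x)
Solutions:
 h(x) = C1/cos(x)


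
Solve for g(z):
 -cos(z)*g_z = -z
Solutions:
 g(z) = C1 + Integral(z/cos(z), z)


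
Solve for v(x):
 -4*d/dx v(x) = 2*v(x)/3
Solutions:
 v(x) = C1*exp(-x/6)


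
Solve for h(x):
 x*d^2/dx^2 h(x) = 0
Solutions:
 h(x) = C1 + C2*x


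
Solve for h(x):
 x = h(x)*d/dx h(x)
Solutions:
 h(x) = -sqrt(C1 + x^2)
 h(x) = sqrt(C1 + x^2)


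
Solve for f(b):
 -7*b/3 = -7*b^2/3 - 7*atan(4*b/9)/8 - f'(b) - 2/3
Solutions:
 f(b) = C1 - 7*b^3/9 + 7*b^2/6 - 7*b*atan(4*b/9)/8 - 2*b/3 + 63*log(16*b^2 + 81)/64


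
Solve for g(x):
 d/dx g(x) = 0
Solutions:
 g(x) = C1


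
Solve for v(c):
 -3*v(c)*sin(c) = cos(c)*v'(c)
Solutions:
 v(c) = C1*cos(c)^3


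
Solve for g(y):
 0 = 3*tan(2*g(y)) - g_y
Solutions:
 g(y) = -asin(C1*exp(6*y))/2 + pi/2
 g(y) = asin(C1*exp(6*y))/2


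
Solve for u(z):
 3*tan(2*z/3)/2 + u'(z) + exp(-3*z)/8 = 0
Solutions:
 u(z) = C1 - 9*log(tan(2*z/3)^2 + 1)/8 + exp(-3*z)/24


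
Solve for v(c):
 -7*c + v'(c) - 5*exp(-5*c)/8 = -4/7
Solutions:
 v(c) = C1 + 7*c^2/2 - 4*c/7 - exp(-5*c)/8


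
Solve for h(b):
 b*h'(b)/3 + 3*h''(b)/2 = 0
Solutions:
 h(b) = C1 + C2*erf(b/3)


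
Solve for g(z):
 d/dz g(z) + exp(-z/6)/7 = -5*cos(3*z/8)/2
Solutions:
 g(z) = C1 - 20*sin(3*z/8)/3 + 6*exp(-z/6)/7


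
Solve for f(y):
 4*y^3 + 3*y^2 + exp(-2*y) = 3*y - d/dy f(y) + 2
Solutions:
 f(y) = C1 - y^4 - y^3 + 3*y^2/2 + 2*y + exp(-2*y)/2


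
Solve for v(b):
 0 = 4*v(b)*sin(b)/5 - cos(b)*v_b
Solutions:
 v(b) = C1/cos(b)^(4/5)


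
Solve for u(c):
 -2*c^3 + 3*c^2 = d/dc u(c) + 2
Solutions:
 u(c) = C1 - c^4/2 + c^3 - 2*c


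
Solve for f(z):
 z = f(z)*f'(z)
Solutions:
 f(z) = -sqrt(C1 + z^2)
 f(z) = sqrt(C1 + z^2)


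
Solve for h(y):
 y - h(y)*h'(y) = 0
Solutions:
 h(y) = -sqrt(C1 + y^2)
 h(y) = sqrt(C1 + y^2)


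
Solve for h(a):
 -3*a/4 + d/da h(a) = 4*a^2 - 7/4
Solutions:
 h(a) = C1 + 4*a^3/3 + 3*a^2/8 - 7*a/4


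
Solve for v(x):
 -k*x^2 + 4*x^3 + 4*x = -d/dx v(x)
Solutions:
 v(x) = C1 + k*x^3/3 - x^4 - 2*x^2


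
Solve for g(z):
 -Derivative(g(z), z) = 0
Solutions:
 g(z) = C1


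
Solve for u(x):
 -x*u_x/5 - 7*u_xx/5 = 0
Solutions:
 u(x) = C1 + C2*erf(sqrt(14)*x/14)


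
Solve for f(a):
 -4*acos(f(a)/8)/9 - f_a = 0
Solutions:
 Integral(1/acos(_y/8), (_y, f(a))) = C1 - 4*a/9


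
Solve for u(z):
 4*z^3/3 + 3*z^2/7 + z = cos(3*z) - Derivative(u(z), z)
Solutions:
 u(z) = C1 - z^4/3 - z^3/7 - z^2/2 + sin(3*z)/3


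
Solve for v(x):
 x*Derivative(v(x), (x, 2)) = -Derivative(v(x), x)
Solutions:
 v(x) = C1 + C2*log(x)


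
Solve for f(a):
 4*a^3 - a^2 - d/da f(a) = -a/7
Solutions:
 f(a) = C1 + a^4 - a^3/3 + a^2/14


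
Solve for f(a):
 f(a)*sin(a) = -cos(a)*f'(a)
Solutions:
 f(a) = C1*cos(a)


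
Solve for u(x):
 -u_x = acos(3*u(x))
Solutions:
 Integral(1/acos(3*_y), (_y, u(x))) = C1 - x


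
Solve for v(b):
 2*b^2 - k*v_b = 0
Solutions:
 v(b) = C1 + 2*b^3/(3*k)


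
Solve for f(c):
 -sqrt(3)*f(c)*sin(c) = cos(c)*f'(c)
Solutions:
 f(c) = C1*cos(c)^(sqrt(3))


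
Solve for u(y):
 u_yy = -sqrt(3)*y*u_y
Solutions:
 u(y) = C1 + C2*erf(sqrt(2)*3^(1/4)*y/2)


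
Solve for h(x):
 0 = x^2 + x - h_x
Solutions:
 h(x) = C1 + x^3/3 + x^2/2


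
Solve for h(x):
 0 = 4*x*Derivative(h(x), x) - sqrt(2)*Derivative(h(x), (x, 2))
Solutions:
 h(x) = C1 + C2*erfi(2^(1/4)*x)


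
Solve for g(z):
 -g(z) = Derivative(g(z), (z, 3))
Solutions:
 g(z) = C3*exp(-z) + (C1*sin(sqrt(3)*z/2) + C2*cos(sqrt(3)*z/2))*exp(z/2)


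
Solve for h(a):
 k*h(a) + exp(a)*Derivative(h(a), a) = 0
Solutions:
 h(a) = C1*exp(k*exp(-a))


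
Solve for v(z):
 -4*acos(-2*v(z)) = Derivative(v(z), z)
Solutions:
 Integral(1/acos(-2*_y), (_y, v(z))) = C1 - 4*z


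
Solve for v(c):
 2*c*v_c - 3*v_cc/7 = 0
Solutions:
 v(c) = C1 + C2*erfi(sqrt(21)*c/3)


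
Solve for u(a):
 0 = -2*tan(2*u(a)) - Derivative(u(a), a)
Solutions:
 u(a) = -asin(C1*exp(-4*a))/2 + pi/2
 u(a) = asin(C1*exp(-4*a))/2


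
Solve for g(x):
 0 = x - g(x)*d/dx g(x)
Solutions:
 g(x) = -sqrt(C1 + x^2)
 g(x) = sqrt(C1 + x^2)


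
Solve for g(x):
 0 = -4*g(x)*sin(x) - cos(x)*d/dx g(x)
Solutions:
 g(x) = C1*cos(x)^4


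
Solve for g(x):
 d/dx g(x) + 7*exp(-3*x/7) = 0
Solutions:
 g(x) = C1 + 49*exp(-3*x/7)/3


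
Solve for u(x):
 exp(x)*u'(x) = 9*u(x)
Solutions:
 u(x) = C1*exp(-9*exp(-x))


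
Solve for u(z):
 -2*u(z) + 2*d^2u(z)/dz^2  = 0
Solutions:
 u(z) = C1*exp(-z) + C2*exp(z)


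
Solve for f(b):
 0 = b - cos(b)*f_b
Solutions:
 f(b) = C1 + Integral(b/cos(b), b)


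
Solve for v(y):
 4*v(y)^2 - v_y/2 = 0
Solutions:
 v(y) = -1/(C1 + 8*y)


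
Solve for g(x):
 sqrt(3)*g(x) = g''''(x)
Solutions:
 g(x) = C1*exp(-3^(1/8)*x) + C2*exp(3^(1/8)*x) + C3*sin(3^(1/8)*x) + C4*cos(3^(1/8)*x)


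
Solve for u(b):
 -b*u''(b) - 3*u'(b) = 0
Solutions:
 u(b) = C1 + C2/b^2


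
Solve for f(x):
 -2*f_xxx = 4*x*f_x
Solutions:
 f(x) = C1 + Integral(C2*airyai(-2^(1/3)*x) + C3*airybi(-2^(1/3)*x), x)


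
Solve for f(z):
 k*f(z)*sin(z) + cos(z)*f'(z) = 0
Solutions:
 f(z) = C1*exp(k*log(cos(z)))


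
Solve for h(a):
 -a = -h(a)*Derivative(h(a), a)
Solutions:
 h(a) = -sqrt(C1 + a^2)
 h(a) = sqrt(C1 + a^2)


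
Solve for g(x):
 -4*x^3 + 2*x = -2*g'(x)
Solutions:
 g(x) = C1 + x^4/2 - x^2/2


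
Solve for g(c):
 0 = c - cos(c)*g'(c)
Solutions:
 g(c) = C1 + Integral(c/cos(c), c)


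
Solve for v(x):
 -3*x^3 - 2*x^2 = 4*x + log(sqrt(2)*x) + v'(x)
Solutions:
 v(x) = C1 - 3*x^4/4 - 2*x^3/3 - 2*x^2 - x*log(x) - x*log(2)/2 + x


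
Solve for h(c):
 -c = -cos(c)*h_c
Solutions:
 h(c) = C1 + Integral(c/cos(c), c)


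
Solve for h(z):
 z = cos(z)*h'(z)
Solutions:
 h(z) = C1 + Integral(z/cos(z), z)


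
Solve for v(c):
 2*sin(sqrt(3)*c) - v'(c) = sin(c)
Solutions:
 v(c) = C1 + cos(c) - 2*sqrt(3)*cos(sqrt(3)*c)/3


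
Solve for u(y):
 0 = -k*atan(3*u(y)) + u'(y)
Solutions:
 Integral(1/atan(3*_y), (_y, u(y))) = C1 + k*y


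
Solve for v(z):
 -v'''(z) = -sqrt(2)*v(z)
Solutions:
 v(z) = C3*exp(2^(1/6)*z) + (C1*sin(2^(1/6)*sqrt(3)*z/2) + C2*cos(2^(1/6)*sqrt(3)*z/2))*exp(-2^(1/6)*z/2)


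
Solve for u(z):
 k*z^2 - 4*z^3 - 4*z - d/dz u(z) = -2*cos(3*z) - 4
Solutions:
 u(z) = C1 + k*z^3/3 - z^4 - 2*z^2 + 4*z + 2*sin(3*z)/3


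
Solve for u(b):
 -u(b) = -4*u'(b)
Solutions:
 u(b) = C1*exp(b/4)


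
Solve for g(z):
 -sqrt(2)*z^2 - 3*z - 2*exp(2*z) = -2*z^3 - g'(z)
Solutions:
 g(z) = C1 - z^4/2 + sqrt(2)*z^3/3 + 3*z^2/2 + exp(2*z)


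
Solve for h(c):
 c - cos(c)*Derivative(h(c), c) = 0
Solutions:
 h(c) = C1 + Integral(c/cos(c), c)


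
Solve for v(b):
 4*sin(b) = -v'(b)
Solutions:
 v(b) = C1 + 4*cos(b)


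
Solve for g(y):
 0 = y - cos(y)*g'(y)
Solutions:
 g(y) = C1 + Integral(y/cos(y), y)


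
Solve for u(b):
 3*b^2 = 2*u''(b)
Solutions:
 u(b) = C1 + C2*b + b^4/8


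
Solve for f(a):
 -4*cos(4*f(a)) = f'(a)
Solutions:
 f(a) = -asin((C1 + exp(32*a))/(C1 - exp(32*a)))/4 + pi/4
 f(a) = asin((C1 + exp(32*a))/(C1 - exp(32*a)))/4


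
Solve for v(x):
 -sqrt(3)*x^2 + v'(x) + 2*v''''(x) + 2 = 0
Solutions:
 v(x) = C1 + C4*exp(-2^(2/3)*x/2) + sqrt(3)*x^3/3 - 2*x + (C2*sin(2^(2/3)*sqrt(3)*x/4) + C3*cos(2^(2/3)*sqrt(3)*x/4))*exp(2^(2/3)*x/4)


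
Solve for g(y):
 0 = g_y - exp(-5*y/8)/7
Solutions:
 g(y) = C1 - 8*exp(-5*y/8)/35


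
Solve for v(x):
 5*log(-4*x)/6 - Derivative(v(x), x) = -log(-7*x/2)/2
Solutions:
 v(x) = C1 + 4*x*log(-x)/3 + x*(-8 + 7*log(2) + 3*log(7))/6


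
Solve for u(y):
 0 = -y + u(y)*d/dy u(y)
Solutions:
 u(y) = -sqrt(C1 + y^2)
 u(y) = sqrt(C1 + y^2)


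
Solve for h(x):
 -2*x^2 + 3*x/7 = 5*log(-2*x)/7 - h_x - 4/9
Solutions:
 h(x) = C1 + 2*x^3/3 - 3*x^2/14 + 5*x*log(-x)/7 + x*(-73 + 45*log(2))/63


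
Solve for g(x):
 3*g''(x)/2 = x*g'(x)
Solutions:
 g(x) = C1 + C2*erfi(sqrt(3)*x/3)


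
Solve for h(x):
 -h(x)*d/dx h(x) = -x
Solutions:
 h(x) = -sqrt(C1 + x^2)
 h(x) = sqrt(C1 + x^2)


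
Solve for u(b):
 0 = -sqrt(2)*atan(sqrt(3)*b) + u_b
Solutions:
 u(b) = C1 + sqrt(2)*(b*atan(sqrt(3)*b) - sqrt(3)*log(3*b^2 + 1)/6)


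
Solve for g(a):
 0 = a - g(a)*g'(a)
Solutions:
 g(a) = -sqrt(C1 + a^2)
 g(a) = sqrt(C1 + a^2)


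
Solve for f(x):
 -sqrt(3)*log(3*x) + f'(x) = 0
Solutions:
 f(x) = C1 + sqrt(3)*x*log(x) - sqrt(3)*x + sqrt(3)*x*log(3)


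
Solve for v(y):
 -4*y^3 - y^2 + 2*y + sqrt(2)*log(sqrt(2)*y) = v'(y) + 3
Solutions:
 v(y) = C1 - y^4 - y^3/3 + y^2 + sqrt(2)*y*log(y) - 3*y - sqrt(2)*y + sqrt(2)*y*log(2)/2


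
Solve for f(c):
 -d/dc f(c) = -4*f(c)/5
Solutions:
 f(c) = C1*exp(4*c/5)


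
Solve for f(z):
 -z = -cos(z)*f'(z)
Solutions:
 f(z) = C1 + Integral(z/cos(z), z)


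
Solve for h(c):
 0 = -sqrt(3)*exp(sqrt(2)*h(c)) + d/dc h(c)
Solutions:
 h(c) = sqrt(2)*(2*log(-1/(C1 + sqrt(3)*c)) - log(2))/4


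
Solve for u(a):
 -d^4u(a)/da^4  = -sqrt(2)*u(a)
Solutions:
 u(a) = C1*exp(-2^(1/8)*a) + C2*exp(2^(1/8)*a) + C3*sin(2^(1/8)*a) + C4*cos(2^(1/8)*a)


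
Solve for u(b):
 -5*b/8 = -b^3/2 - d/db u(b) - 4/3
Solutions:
 u(b) = C1 - b^4/8 + 5*b^2/16 - 4*b/3


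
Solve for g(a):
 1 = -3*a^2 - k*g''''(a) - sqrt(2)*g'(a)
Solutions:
 g(a) = C1 + C2*exp(2^(1/6)*a*(-1/k)^(1/3)) + C3*exp(2^(1/6)*a*(-1/k)^(1/3)*(-1 + sqrt(3)*I)/2) + C4*exp(-2^(1/6)*a*(-1/k)^(1/3)*(1 + sqrt(3)*I)/2) - sqrt(2)*a^3/2 - sqrt(2)*a/2


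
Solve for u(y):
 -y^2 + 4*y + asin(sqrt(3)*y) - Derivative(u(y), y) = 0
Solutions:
 u(y) = C1 - y^3/3 + 2*y^2 + y*asin(sqrt(3)*y) + sqrt(3)*sqrt(1 - 3*y^2)/3


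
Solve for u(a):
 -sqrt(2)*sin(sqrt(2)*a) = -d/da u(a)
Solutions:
 u(a) = C1 - cos(sqrt(2)*a)


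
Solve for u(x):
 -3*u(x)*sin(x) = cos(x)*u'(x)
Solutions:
 u(x) = C1*cos(x)^3


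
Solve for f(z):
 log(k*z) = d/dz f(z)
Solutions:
 f(z) = C1 + z*log(k*z) - z


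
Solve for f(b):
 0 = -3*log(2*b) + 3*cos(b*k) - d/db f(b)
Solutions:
 f(b) = C1 - 3*b*log(b) - 3*b*log(2) + 3*b + 3*Piecewise((sin(b*k)/k, Ne(k, 0)), (b, True))


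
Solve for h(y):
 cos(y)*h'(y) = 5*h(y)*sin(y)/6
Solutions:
 h(y) = C1/cos(y)^(5/6)


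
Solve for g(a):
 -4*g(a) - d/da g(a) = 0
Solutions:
 g(a) = C1*exp(-4*a)


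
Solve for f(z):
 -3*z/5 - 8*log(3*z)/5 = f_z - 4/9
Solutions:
 f(z) = C1 - 3*z^2/10 - 8*z*log(z)/5 - 8*z*log(3)/5 + 92*z/45


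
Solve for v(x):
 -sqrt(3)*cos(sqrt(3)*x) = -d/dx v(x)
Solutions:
 v(x) = C1 + sin(sqrt(3)*x)


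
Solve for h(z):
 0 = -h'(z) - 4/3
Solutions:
 h(z) = C1 - 4*z/3


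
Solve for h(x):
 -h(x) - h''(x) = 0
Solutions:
 h(x) = C1*sin(x) + C2*cos(x)


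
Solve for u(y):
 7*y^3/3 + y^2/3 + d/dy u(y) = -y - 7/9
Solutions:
 u(y) = C1 - 7*y^4/12 - y^3/9 - y^2/2 - 7*y/9


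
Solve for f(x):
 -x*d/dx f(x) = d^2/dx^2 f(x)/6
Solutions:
 f(x) = C1 + C2*erf(sqrt(3)*x)


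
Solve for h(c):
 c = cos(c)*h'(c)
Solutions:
 h(c) = C1 + Integral(c/cos(c), c)


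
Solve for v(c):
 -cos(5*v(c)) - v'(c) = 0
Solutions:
 v(c) = -asin((C1 + exp(10*c))/(C1 - exp(10*c)))/5 + pi/5
 v(c) = asin((C1 + exp(10*c))/(C1 - exp(10*c)))/5


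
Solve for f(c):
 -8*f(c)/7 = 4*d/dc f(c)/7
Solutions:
 f(c) = C1*exp(-2*c)


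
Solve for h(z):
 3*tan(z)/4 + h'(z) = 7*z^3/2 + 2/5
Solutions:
 h(z) = C1 + 7*z^4/8 + 2*z/5 + 3*log(cos(z))/4


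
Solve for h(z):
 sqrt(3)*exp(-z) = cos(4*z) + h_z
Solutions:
 h(z) = C1 - sin(4*z)/4 - sqrt(3)*exp(-z)


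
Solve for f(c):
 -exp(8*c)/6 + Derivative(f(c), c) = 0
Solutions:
 f(c) = C1 + exp(8*c)/48


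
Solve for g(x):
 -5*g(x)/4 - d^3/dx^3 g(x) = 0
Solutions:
 g(x) = C3*exp(-10^(1/3)*x/2) + (C1*sin(10^(1/3)*sqrt(3)*x/4) + C2*cos(10^(1/3)*sqrt(3)*x/4))*exp(10^(1/3)*x/4)


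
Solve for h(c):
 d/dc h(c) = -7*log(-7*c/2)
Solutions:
 h(c) = C1 - 7*c*log(-c) + 7*c*(-log(7) + log(2) + 1)


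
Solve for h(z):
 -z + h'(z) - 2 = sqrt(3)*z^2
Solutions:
 h(z) = C1 + sqrt(3)*z^3/3 + z^2/2 + 2*z


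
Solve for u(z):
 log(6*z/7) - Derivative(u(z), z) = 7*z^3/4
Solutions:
 u(z) = C1 - 7*z^4/16 + z*log(z) - z + z*log(6/7)


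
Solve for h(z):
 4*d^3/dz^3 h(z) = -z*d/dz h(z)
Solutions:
 h(z) = C1 + Integral(C2*airyai(-2^(1/3)*z/2) + C3*airybi(-2^(1/3)*z/2), z)


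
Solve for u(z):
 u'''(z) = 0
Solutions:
 u(z) = C1 + C2*z + C3*z^2


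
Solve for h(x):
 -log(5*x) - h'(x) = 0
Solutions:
 h(x) = C1 - x*log(x) - x*log(5) + x


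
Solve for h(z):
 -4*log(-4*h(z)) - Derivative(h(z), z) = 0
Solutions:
 Integral(1/(log(-_y) + 2*log(2)), (_y, h(z)))/4 = C1 - z


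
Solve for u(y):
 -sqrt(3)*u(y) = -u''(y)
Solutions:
 u(y) = C1*exp(-3^(1/4)*y) + C2*exp(3^(1/4)*y)


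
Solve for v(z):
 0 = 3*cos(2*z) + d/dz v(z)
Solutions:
 v(z) = C1 - 3*sin(2*z)/2


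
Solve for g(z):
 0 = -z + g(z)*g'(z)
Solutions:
 g(z) = -sqrt(C1 + z^2)
 g(z) = sqrt(C1 + z^2)


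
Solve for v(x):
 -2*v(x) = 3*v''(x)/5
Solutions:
 v(x) = C1*sin(sqrt(30)*x/3) + C2*cos(sqrt(30)*x/3)


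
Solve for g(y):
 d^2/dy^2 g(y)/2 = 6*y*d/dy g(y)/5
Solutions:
 g(y) = C1 + C2*erfi(sqrt(30)*y/5)


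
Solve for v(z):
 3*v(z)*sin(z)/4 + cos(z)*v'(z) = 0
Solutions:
 v(z) = C1*cos(z)^(3/4)


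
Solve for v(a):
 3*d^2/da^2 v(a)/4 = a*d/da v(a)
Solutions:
 v(a) = C1 + C2*erfi(sqrt(6)*a/3)


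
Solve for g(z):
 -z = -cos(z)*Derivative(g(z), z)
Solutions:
 g(z) = C1 + Integral(z/cos(z), z)


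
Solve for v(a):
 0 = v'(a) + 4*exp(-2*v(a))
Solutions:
 v(a) = log(-sqrt(C1 - 8*a))
 v(a) = log(C1 - 8*a)/2


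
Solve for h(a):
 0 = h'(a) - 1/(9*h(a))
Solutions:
 h(a) = -sqrt(C1 + 2*a)/3
 h(a) = sqrt(C1 + 2*a)/3


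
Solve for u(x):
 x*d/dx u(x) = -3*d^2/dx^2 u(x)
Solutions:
 u(x) = C1 + C2*erf(sqrt(6)*x/6)


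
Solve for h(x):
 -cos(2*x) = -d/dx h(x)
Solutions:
 h(x) = C1 + sin(2*x)/2


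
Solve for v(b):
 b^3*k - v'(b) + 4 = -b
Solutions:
 v(b) = C1 + b^4*k/4 + b^2/2 + 4*b


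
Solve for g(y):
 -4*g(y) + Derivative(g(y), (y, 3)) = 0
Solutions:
 g(y) = C3*exp(2^(2/3)*y) + (C1*sin(2^(2/3)*sqrt(3)*y/2) + C2*cos(2^(2/3)*sqrt(3)*y/2))*exp(-2^(2/3)*y/2)


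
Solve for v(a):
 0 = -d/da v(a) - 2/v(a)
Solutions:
 v(a) = -sqrt(C1 - 4*a)
 v(a) = sqrt(C1 - 4*a)


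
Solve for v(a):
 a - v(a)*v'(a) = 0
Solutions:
 v(a) = -sqrt(C1 + a^2)
 v(a) = sqrt(C1 + a^2)


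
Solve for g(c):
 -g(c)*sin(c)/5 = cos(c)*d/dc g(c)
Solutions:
 g(c) = C1*cos(c)^(1/5)


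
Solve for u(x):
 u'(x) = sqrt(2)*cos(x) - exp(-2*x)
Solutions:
 u(x) = C1 + sqrt(2)*sin(x) + exp(-2*x)/2


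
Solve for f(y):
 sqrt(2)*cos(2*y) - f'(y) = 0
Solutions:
 f(y) = C1 + sqrt(2)*sin(2*y)/2


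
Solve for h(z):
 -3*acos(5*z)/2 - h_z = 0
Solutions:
 h(z) = C1 - 3*z*acos(5*z)/2 + 3*sqrt(1 - 25*z^2)/10


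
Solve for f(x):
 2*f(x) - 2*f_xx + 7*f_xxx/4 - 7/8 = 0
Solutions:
 f(x) = C1*exp(x*(32*2^(1/3)/(21*sqrt(3201) + 1195)^(1/3) + 16 + 2^(2/3)*(21*sqrt(3201) + 1195)^(1/3))/42)*sin(2^(1/3)*sqrt(3)*x*(-2^(1/3)*(21*sqrt(3201) + 1195)^(1/3) + 32/(21*sqrt(3201) + 1195)^(1/3))/42) + C2*exp(x*(32*2^(1/3)/(21*sqrt(3201) + 1195)^(1/3) + 16 + 2^(2/3)*(21*sqrt(3201) + 1195)^(1/3))/42)*cos(2^(1/3)*sqrt(3)*x*(-2^(1/3)*(21*sqrt(3201) + 1195)^(1/3) + 32/(21*sqrt(3201) + 1195)^(1/3))/42) + C3*exp(x*(-2^(2/3)*(21*sqrt(3201) + 1195)^(1/3) - 32*2^(1/3)/(21*sqrt(3201) + 1195)^(1/3) + 8)/21) + 7/16


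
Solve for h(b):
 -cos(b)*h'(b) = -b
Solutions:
 h(b) = C1 + Integral(b/cos(b), b)


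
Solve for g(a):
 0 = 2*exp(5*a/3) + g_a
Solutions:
 g(a) = C1 - 6*exp(5*a/3)/5


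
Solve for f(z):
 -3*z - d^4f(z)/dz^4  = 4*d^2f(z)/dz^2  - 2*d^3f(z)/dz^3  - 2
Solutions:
 f(z) = C1 + C2*z - z^3/8 + z^2/16 + (C3*sin(sqrt(3)*z) + C4*cos(sqrt(3)*z))*exp(z)


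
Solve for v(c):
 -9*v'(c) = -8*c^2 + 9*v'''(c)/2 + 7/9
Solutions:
 v(c) = C1 + C2*sin(sqrt(2)*c) + C3*cos(sqrt(2)*c) + 8*c^3/27 - 79*c/81


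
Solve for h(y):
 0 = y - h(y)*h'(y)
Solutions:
 h(y) = -sqrt(C1 + y^2)
 h(y) = sqrt(C1 + y^2)


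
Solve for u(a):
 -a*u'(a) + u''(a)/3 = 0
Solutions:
 u(a) = C1 + C2*erfi(sqrt(6)*a/2)


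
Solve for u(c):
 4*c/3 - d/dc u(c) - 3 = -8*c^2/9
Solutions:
 u(c) = C1 + 8*c^3/27 + 2*c^2/3 - 3*c


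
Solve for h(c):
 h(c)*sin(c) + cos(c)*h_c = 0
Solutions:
 h(c) = C1*cos(c)


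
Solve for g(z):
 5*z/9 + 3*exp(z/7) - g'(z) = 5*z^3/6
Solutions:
 g(z) = C1 - 5*z^4/24 + 5*z^2/18 + 21*exp(z/7)


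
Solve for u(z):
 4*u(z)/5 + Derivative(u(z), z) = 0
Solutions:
 u(z) = C1*exp(-4*z/5)


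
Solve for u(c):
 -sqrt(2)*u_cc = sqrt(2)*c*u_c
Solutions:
 u(c) = C1 + C2*erf(sqrt(2)*c/2)


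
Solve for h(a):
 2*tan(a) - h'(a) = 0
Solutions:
 h(a) = C1 - 2*log(cos(a))


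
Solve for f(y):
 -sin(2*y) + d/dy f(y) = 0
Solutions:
 f(y) = C1 - cos(2*y)/2


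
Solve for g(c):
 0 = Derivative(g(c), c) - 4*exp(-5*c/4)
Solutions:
 g(c) = C1 - 16*exp(-5*c/4)/5


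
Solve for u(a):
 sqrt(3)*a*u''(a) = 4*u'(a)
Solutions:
 u(a) = C1 + C2*a^(1 + 4*sqrt(3)/3)


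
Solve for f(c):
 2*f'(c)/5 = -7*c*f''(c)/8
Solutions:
 f(c) = C1 + C2*c^(19/35)


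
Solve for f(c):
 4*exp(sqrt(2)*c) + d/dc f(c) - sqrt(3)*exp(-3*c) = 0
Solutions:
 f(c) = C1 - 2*sqrt(2)*exp(sqrt(2)*c) - sqrt(3)*exp(-3*c)/3


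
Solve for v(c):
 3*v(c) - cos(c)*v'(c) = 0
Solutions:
 v(c) = C1*(sin(c) + 1)^(3/2)/(sin(c) - 1)^(3/2)


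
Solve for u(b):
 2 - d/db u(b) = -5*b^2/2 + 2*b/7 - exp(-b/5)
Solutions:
 u(b) = C1 + 5*b^3/6 - b^2/7 + 2*b - 5*exp(-b/5)


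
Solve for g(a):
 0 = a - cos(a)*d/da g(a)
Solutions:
 g(a) = C1 + Integral(a/cos(a), a)


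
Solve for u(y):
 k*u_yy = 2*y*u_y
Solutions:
 u(y) = C1 + C2*erf(y*sqrt(-1/k))/sqrt(-1/k)


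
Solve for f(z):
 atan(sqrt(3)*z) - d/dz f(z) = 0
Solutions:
 f(z) = C1 + z*atan(sqrt(3)*z) - sqrt(3)*log(3*z^2 + 1)/6


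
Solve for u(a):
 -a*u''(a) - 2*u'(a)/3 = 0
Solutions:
 u(a) = C1 + C2*a^(1/3)


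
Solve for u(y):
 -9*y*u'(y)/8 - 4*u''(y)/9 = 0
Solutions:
 u(y) = C1 + C2*erf(9*y/8)


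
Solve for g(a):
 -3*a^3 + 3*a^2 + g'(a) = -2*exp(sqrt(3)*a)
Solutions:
 g(a) = C1 + 3*a^4/4 - a^3 - 2*sqrt(3)*exp(sqrt(3)*a)/3


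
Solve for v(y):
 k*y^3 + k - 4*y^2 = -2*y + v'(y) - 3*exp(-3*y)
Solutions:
 v(y) = C1 + k*y^4/4 + k*y - 4*y^3/3 + y^2 - exp(-3*y)


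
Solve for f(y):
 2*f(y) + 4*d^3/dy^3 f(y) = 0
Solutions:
 f(y) = C3*exp(-2^(2/3)*y/2) + (C1*sin(2^(2/3)*sqrt(3)*y/4) + C2*cos(2^(2/3)*sqrt(3)*y/4))*exp(2^(2/3)*y/4)


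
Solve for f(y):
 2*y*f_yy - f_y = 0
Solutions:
 f(y) = C1 + C2*y^(3/2)


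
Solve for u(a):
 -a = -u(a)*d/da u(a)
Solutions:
 u(a) = -sqrt(C1 + a^2)
 u(a) = sqrt(C1 + a^2)


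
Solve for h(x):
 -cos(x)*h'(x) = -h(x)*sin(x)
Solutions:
 h(x) = C1/cos(x)


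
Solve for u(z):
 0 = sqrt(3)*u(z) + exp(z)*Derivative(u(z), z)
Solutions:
 u(z) = C1*exp(sqrt(3)*exp(-z))


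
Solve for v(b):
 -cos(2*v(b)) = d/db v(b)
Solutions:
 v(b) = -asin((C1 + exp(4*b))/(C1 - exp(4*b)))/2 + pi/2
 v(b) = asin((C1 + exp(4*b))/(C1 - exp(4*b)))/2


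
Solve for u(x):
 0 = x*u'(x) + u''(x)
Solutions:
 u(x) = C1 + C2*erf(sqrt(2)*x/2)


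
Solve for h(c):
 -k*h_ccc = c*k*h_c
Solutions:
 h(c) = C1 + Integral(C2*airyai(-c) + C3*airybi(-c), c)


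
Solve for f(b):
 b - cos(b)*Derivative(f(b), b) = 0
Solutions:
 f(b) = C1 + Integral(b/cos(b), b)


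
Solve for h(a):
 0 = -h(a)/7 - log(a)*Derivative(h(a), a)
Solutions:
 h(a) = C1*exp(-li(a)/7)


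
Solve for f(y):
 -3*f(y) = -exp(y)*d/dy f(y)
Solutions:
 f(y) = C1*exp(-3*exp(-y))


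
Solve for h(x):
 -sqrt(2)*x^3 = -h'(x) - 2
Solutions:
 h(x) = C1 + sqrt(2)*x^4/4 - 2*x


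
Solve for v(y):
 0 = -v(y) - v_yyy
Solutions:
 v(y) = C3*exp(-y) + (C1*sin(sqrt(3)*y/2) + C2*cos(sqrt(3)*y/2))*exp(y/2)


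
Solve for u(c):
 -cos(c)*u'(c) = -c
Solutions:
 u(c) = C1 + Integral(c/cos(c), c)


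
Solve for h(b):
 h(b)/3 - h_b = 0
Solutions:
 h(b) = C1*exp(b/3)


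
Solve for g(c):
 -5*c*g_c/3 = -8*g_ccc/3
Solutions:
 g(c) = C1 + Integral(C2*airyai(5^(1/3)*c/2) + C3*airybi(5^(1/3)*c/2), c)


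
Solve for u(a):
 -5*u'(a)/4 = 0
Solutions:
 u(a) = C1


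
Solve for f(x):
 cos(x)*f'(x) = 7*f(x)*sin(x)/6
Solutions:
 f(x) = C1/cos(x)^(7/6)


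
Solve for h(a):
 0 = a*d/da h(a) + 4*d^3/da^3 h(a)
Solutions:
 h(a) = C1 + Integral(C2*airyai(-2^(1/3)*a/2) + C3*airybi(-2^(1/3)*a/2), a)


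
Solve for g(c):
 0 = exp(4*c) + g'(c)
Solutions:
 g(c) = C1 - exp(4*c)/4


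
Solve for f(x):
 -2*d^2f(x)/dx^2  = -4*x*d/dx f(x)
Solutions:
 f(x) = C1 + C2*erfi(x)


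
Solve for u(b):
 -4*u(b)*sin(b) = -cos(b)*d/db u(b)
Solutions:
 u(b) = C1/cos(b)^4


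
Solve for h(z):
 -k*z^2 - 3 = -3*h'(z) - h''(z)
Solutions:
 h(z) = C1 + C2*exp(-3*z) + k*z^3/9 - k*z^2/9 + 2*k*z/27 + z


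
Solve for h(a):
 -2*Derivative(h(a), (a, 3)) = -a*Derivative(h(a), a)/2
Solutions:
 h(a) = C1 + Integral(C2*airyai(2^(1/3)*a/2) + C3*airybi(2^(1/3)*a/2), a)


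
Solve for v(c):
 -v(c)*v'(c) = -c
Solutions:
 v(c) = -sqrt(C1 + c^2)
 v(c) = sqrt(C1 + c^2)


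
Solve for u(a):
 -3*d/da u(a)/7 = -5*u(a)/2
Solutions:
 u(a) = C1*exp(35*a/6)


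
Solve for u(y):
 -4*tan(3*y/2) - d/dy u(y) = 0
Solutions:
 u(y) = C1 + 8*log(cos(3*y/2))/3


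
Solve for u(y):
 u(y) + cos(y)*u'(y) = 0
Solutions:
 u(y) = C1*sqrt(sin(y) - 1)/sqrt(sin(y) + 1)


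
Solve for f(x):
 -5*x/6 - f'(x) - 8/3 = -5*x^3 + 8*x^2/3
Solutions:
 f(x) = C1 + 5*x^4/4 - 8*x^3/9 - 5*x^2/12 - 8*x/3


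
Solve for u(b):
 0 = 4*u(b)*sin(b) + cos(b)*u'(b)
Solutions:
 u(b) = C1*cos(b)^4


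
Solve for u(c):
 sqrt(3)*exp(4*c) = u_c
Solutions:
 u(c) = C1 + sqrt(3)*exp(4*c)/4


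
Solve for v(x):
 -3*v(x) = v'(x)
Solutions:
 v(x) = C1*exp(-3*x)


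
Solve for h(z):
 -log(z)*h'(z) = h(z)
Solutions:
 h(z) = C1*exp(-li(z))


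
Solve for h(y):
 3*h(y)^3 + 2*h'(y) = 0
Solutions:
 h(y) = -sqrt(-1/(C1 - 3*y))
 h(y) = sqrt(-1/(C1 - 3*y))


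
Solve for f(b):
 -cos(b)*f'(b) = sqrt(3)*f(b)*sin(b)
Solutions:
 f(b) = C1*cos(b)^(sqrt(3))


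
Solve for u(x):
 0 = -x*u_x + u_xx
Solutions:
 u(x) = C1 + C2*erfi(sqrt(2)*x/2)


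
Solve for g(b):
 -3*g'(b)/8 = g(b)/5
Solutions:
 g(b) = C1*exp(-8*b/15)


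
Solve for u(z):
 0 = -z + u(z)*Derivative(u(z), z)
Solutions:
 u(z) = -sqrt(C1 + z^2)
 u(z) = sqrt(C1 + z^2)


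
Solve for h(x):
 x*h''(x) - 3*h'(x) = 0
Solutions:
 h(x) = C1 + C2*x^4


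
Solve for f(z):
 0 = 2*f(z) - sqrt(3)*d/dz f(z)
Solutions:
 f(z) = C1*exp(2*sqrt(3)*z/3)


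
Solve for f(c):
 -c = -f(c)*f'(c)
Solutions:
 f(c) = -sqrt(C1 + c^2)
 f(c) = sqrt(C1 + c^2)


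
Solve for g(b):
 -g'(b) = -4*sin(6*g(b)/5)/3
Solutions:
 -4*b/3 + 5*log(cos(6*g(b)/5) - 1)/12 - 5*log(cos(6*g(b)/5) + 1)/12 = C1


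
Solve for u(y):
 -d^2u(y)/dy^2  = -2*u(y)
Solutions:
 u(y) = C1*exp(-sqrt(2)*y) + C2*exp(sqrt(2)*y)


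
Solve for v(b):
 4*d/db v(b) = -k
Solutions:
 v(b) = C1 - b*k/4


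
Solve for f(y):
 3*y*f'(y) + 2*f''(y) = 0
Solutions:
 f(y) = C1 + C2*erf(sqrt(3)*y/2)


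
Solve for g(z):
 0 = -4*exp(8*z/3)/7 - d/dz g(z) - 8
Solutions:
 g(z) = C1 - 8*z - 3*exp(8*z/3)/14


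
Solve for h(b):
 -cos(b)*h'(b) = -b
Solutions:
 h(b) = C1 + Integral(b/cos(b), b)


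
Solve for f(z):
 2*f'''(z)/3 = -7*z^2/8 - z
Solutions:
 f(z) = C1 + C2*z + C3*z^2 - 7*z^5/320 - z^4/16


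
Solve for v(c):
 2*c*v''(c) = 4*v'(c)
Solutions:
 v(c) = C1 + C2*c^3


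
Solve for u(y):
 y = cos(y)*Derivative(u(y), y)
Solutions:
 u(y) = C1 + Integral(y/cos(y), y)


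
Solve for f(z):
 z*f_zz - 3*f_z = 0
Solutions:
 f(z) = C1 + C2*z^4


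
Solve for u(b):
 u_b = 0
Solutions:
 u(b) = C1


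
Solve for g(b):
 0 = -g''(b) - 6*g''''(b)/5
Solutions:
 g(b) = C1 + C2*b + C3*sin(sqrt(30)*b/6) + C4*cos(sqrt(30)*b/6)


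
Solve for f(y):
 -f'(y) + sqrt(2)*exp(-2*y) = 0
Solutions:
 f(y) = C1 - sqrt(2)*exp(-2*y)/2


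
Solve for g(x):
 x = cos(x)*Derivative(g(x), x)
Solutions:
 g(x) = C1 + Integral(x/cos(x), x)


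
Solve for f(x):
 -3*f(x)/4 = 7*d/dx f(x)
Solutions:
 f(x) = C1*exp(-3*x/28)


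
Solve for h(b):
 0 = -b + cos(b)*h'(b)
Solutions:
 h(b) = C1 + Integral(b/cos(b), b)


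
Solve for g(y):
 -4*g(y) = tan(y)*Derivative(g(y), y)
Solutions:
 g(y) = C1/sin(y)^4


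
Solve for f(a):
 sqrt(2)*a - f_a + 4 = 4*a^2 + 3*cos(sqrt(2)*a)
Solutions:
 f(a) = C1 - 4*a^3/3 + sqrt(2)*a^2/2 + 4*a - 3*sqrt(2)*sin(sqrt(2)*a)/2


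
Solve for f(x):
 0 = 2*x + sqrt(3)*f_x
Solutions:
 f(x) = C1 - sqrt(3)*x^2/3


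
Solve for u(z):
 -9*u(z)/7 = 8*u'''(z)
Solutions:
 u(z) = C3*exp(-21^(2/3)*z/14) + (C1*sin(3*3^(1/6)*7^(2/3)*z/28) + C2*cos(3*3^(1/6)*7^(2/3)*z/28))*exp(21^(2/3)*z/28)


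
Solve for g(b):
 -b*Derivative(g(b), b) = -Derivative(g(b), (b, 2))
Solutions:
 g(b) = C1 + C2*erfi(sqrt(2)*b/2)


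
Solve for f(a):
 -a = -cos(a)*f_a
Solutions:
 f(a) = C1 + Integral(a/cos(a), a)


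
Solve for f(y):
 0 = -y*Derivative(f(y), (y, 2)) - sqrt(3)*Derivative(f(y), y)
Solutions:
 f(y) = C1 + C2*y^(1 - sqrt(3))


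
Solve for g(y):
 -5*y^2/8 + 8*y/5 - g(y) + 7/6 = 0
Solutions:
 g(y) = -5*y^2/8 + 8*y/5 + 7/6


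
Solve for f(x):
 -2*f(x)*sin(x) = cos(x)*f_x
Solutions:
 f(x) = C1*cos(x)^2


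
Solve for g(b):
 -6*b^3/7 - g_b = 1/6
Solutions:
 g(b) = C1 - 3*b^4/14 - b/6


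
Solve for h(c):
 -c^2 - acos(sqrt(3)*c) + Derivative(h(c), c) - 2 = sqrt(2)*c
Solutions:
 h(c) = C1 + c^3/3 + sqrt(2)*c^2/2 + c*acos(sqrt(3)*c) + 2*c - sqrt(3)*sqrt(1 - 3*c^2)/3


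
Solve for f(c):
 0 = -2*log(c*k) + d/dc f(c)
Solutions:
 f(c) = C1 + 2*c*log(c*k) - 2*c


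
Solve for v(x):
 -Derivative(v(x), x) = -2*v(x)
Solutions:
 v(x) = C1*exp(2*x)


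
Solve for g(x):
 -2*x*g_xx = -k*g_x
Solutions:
 g(x) = C1 + x^(re(k)/2 + 1)*(C2*sin(log(x)*Abs(im(k))/2) + C3*cos(log(x)*im(k)/2))


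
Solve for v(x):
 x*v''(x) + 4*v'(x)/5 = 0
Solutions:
 v(x) = C1 + C2*x^(1/5)


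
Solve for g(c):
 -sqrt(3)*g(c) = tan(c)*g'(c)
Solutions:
 g(c) = C1/sin(c)^(sqrt(3))


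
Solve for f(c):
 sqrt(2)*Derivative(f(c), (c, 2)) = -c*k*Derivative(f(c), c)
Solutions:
 f(c) = Piecewise((-2^(3/4)*sqrt(pi)*C1*erf(2^(1/4)*c*sqrt(k)/2)/(2*sqrt(k)) - C2, (k > 0) | (k < 0)), (-C1*c - C2, True))


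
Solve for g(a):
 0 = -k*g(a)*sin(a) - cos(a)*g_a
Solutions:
 g(a) = C1*exp(k*log(cos(a)))


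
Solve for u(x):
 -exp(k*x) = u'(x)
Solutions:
 u(x) = C1 - exp(k*x)/k


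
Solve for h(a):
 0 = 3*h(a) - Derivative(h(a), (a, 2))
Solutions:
 h(a) = C1*exp(-sqrt(3)*a) + C2*exp(sqrt(3)*a)


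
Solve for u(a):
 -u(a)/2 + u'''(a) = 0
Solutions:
 u(a) = C3*exp(2^(2/3)*a/2) + (C1*sin(2^(2/3)*sqrt(3)*a/4) + C2*cos(2^(2/3)*sqrt(3)*a/4))*exp(-2^(2/3)*a/4)


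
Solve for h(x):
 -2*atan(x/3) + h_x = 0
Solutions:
 h(x) = C1 + 2*x*atan(x/3) - 3*log(x^2 + 9)


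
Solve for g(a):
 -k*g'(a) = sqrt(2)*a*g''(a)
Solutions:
 g(a) = C1 + a^(-sqrt(2)*re(k)/2 + 1)*(C2*sin(sqrt(2)*log(a)*Abs(im(k))/2) + C3*cos(sqrt(2)*log(a)*im(k)/2))


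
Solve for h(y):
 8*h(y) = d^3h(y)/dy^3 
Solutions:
 h(y) = C3*exp(2*y) + (C1*sin(sqrt(3)*y) + C2*cos(sqrt(3)*y))*exp(-y)


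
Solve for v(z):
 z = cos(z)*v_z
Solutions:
 v(z) = C1 + Integral(z/cos(z), z)


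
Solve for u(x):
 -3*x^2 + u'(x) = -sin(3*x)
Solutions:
 u(x) = C1 + x^3 + cos(3*x)/3


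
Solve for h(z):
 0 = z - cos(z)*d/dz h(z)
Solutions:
 h(z) = C1 + Integral(z/cos(z), z)


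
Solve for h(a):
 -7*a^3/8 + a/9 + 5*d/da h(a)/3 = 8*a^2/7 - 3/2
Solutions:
 h(a) = C1 + 21*a^4/160 + 8*a^3/35 - a^2/30 - 9*a/10


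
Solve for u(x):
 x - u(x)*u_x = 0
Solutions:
 u(x) = -sqrt(C1 + x^2)
 u(x) = sqrt(C1 + x^2)


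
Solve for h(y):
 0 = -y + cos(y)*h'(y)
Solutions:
 h(y) = C1 + Integral(y/cos(y), y)


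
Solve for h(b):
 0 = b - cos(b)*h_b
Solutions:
 h(b) = C1 + Integral(b/cos(b), b)


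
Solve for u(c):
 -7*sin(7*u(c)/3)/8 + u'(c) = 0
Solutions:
 -7*c/8 + 3*log(cos(7*u(c)/3) - 1)/14 - 3*log(cos(7*u(c)/3) + 1)/14 = C1


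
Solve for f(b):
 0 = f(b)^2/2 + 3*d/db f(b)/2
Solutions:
 f(b) = 3/(C1 + b)


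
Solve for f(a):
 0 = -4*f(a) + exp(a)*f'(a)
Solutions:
 f(a) = C1*exp(-4*exp(-a))


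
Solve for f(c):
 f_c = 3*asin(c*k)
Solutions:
 f(c) = C1 + 3*Piecewise((c*asin(c*k) + sqrt(-c^2*k^2 + 1)/k, Ne(k, 0)), (0, True))


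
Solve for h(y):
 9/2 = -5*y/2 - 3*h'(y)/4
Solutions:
 h(y) = C1 - 5*y^2/3 - 6*y


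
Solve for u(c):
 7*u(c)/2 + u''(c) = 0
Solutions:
 u(c) = C1*sin(sqrt(14)*c/2) + C2*cos(sqrt(14)*c/2)


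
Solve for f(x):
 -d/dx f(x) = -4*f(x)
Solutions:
 f(x) = C1*exp(4*x)


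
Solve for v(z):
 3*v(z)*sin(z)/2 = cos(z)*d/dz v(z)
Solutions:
 v(z) = C1/cos(z)^(3/2)


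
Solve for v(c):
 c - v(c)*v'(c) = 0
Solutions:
 v(c) = -sqrt(C1 + c^2)
 v(c) = sqrt(C1 + c^2)


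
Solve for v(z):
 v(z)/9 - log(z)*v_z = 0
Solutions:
 v(z) = C1*exp(li(z)/9)


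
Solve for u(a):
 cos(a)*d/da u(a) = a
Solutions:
 u(a) = C1 + Integral(a/cos(a), a)


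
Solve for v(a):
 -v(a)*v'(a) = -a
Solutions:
 v(a) = -sqrt(C1 + a^2)
 v(a) = sqrt(C1 + a^2)


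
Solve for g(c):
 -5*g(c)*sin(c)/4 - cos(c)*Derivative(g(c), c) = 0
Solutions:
 g(c) = C1*cos(c)^(5/4)


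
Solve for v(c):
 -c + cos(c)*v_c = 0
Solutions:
 v(c) = C1 + Integral(c/cos(c), c)


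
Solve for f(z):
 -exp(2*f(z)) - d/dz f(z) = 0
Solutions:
 f(z) = log(-sqrt(-1/(C1 - z))) - log(2)/2
 f(z) = log(-1/(C1 - z))/2 - log(2)/2


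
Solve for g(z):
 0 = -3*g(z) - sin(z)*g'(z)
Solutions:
 g(z) = C1*(cos(z) + 1)^(3/2)/(cos(z) - 1)^(3/2)


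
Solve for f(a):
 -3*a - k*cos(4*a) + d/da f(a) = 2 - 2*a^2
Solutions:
 f(a) = C1 - 2*a^3/3 + 3*a^2/2 + 2*a + k*sin(4*a)/4


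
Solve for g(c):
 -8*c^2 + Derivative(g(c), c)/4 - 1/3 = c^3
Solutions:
 g(c) = C1 + c^4 + 32*c^3/3 + 4*c/3


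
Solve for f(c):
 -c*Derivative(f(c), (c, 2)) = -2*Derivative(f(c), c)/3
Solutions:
 f(c) = C1 + C2*c^(5/3)


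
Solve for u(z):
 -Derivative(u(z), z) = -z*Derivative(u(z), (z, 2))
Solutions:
 u(z) = C1 + C2*z^2


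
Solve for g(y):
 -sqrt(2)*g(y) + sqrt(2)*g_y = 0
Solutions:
 g(y) = C1*exp(y)


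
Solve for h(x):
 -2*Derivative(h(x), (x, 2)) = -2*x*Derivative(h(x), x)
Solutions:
 h(x) = C1 + C2*erfi(sqrt(2)*x/2)


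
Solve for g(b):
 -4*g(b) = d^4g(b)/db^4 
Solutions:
 g(b) = (C1*sin(b) + C2*cos(b))*exp(-b) + (C3*sin(b) + C4*cos(b))*exp(b)


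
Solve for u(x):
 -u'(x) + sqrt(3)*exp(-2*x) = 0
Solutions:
 u(x) = C1 - sqrt(3)*exp(-2*x)/2


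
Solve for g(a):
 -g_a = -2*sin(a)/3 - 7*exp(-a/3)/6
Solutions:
 g(a) = C1 - 2*cos(a)/3 - 7*exp(-a/3)/2


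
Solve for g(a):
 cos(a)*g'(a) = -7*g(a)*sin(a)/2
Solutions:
 g(a) = C1*cos(a)^(7/2)


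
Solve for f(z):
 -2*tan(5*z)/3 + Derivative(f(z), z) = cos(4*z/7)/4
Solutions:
 f(z) = C1 - 2*log(cos(5*z))/15 + 7*sin(4*z/7)/16


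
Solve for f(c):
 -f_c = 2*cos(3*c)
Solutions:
 f(c) = C1 - 2*sin(3*c)/3


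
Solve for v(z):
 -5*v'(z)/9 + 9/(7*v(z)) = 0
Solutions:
 v(z) = -sqrt(C1 + 5670*z)/35
 v(z) = sqrt(C1 + 5670*z)/35


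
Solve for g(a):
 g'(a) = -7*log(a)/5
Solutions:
 g(a) = C1 - 7*a*log(a)/5 + 7*a/5


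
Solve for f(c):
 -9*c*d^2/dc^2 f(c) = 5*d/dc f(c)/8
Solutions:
 f(c) = C1 + C2*c^(67/72)


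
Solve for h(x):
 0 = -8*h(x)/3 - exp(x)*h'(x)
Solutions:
 h(x) = C1*exp(8*exp(-x)/3)


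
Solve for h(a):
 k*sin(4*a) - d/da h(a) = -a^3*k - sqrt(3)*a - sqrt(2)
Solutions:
 h(a) = C1 + a^4*k/4 + sqrt(3)*a^2/2 + sqrt(2)*a - k*cos(4*a)/4


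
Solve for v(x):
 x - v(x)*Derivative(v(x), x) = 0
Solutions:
 v(x) = -sqrt(C1 + x^2)
 v(x) = sqrt(C1 + x^2)


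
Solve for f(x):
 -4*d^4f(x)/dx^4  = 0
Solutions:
 f(x) = C1 + C2*x + C3*x^2 + C4*x^3


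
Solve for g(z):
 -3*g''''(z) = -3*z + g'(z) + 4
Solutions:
 g(z) = C1 + C4*exp(-3^(2/3)*z/3) + 3*z^2/2 - 4*z + (C2*sin(3^(1/6)*z/2) + C3*cos(3^(1/6)*z/2))*exp(3^(2/3)*z/6)


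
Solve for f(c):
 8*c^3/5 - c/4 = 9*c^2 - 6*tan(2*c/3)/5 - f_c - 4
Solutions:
 f(c) = C1 - 2*c^4/5 + 3*c^3 + c^2/8 - 4*c + 9*log(cos(2*c/3))/5


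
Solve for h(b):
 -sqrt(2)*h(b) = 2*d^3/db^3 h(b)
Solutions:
 h(b) = C3*exp(-2^(5/6)*b/2) + (C1*sin(2^(5/6)*sqrt(3)*b/4) + C2*cos(2^(5/6)*sqrt(3)*b/4))*exp(2^(5/6)*b/4)


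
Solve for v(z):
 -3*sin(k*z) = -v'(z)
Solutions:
 v(z) = C1 - 3*cos(k*z)/k


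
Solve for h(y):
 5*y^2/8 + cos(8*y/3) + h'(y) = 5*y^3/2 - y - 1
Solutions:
 h(y) = C1 + 5*y^4/8 - 5*y^3/24 - y^2/2 - y - 3*sin(8*y/3)/8


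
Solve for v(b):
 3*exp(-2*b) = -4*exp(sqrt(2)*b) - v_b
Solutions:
 v(b) = C1 - 2*sqrt(2)*exp(sqrt(2)*b) + 3*exp(-2*b)/2


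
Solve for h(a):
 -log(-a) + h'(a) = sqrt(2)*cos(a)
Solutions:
 h(a) = C1 + a*log(-a) - a + sqrt(2)*sin(a)


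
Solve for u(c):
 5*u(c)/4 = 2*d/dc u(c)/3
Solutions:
 u(c) = C1*exp(15*c/8)


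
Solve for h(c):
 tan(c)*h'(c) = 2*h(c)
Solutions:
 h(c) = C1*sin(c)^2


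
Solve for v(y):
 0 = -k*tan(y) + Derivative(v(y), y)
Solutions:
 v(y) = C1 - k*log(cos(y))


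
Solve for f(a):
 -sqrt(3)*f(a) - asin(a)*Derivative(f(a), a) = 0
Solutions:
 f(a) = C1*exp(-sqrt(3)*Integral(1/asin(a), a))


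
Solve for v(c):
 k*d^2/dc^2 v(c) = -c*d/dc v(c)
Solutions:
 v(c) = C1 + C2*sqrt(k)*erf(sqrt(2)*c*sqrt(1/k)/2)


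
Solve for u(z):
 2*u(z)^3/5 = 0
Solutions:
 u(z) = 0


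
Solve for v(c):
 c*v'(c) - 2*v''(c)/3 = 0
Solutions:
 v(c) = C1 + C2*erfi(sqrt(3)*c/2)


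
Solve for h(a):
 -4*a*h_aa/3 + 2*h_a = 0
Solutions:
 h(a) = C1 + C2*a^(5/2)


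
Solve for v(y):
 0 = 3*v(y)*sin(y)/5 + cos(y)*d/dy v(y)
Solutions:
 v(y) = C1*cos(y)^(3/5)


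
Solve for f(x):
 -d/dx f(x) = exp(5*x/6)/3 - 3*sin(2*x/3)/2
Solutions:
 f(x) = C1 - 2*exp(5*x/6)/5 - 9*cos(2*x/3)/4
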